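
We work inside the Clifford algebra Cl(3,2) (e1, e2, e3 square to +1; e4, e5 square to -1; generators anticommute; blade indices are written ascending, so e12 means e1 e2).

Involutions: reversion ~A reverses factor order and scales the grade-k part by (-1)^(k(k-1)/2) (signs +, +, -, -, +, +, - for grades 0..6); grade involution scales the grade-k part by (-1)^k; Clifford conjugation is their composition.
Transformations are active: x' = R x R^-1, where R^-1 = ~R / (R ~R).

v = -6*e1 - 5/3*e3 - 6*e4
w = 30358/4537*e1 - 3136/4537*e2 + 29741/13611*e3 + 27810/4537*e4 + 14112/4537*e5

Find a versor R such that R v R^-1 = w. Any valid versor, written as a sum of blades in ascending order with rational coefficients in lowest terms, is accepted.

Key observation: q(v) = q(w) = 25/9 (sandwiches preserve the norm), so R = v + w = 3136/4537*e1 - 3136/4537*e2 + 2352/4537*e3 + 588/4537*e4 + 14112/4537*e5 works whenever it is invertible — the component of v along it is kept and (v - w)/2 reverses, sending v to w.
Answer: 3136/4537*e1 - 3136/4537*e2 + 2352/4537*e3 + 588/4537*e4 + 14112/4537*e5


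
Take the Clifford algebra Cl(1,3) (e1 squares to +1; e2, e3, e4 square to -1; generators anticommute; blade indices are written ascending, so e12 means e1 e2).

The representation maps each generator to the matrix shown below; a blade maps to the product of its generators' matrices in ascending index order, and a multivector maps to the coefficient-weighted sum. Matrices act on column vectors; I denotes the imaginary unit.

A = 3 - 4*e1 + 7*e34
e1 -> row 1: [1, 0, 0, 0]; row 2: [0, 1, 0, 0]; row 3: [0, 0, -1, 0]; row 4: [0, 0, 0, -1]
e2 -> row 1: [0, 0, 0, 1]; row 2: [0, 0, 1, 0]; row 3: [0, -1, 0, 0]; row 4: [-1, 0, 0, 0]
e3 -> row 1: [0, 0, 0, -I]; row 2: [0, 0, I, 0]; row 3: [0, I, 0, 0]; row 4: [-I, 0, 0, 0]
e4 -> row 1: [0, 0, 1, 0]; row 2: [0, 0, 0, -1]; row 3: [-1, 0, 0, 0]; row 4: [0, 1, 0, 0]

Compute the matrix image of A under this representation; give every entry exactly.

Bivector images (products of the table entries): rho(e34) = rho(e3)rho(e4) = row 1: [0, -I, 0, 0]; row 2: [-I, 0, 0, 0]; row 3: [0, 0, 0, -I]; row 4: [0, 0, -I, 0].
M = (3)*1 + (-4)*rho(e1) + (7)*rho(e34), summed entrywise (1 is the identity matrix):
Answer: row 1: [-1, -7*I, 0, 0]; row 2: [-7*I, -1, 0, 0]; row 3: [0, 0, 7, -7*I]; row 4: [0, 0, -7*I, 7]


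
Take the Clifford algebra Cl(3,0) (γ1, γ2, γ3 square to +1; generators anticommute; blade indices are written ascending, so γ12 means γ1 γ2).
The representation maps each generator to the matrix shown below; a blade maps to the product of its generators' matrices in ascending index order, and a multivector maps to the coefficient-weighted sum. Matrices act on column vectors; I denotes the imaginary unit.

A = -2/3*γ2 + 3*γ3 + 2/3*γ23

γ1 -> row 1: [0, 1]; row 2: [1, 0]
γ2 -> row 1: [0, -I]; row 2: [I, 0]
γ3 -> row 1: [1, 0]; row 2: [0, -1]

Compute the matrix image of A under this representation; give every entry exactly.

Bivector images (products of the table entries): rho(γ23) = rho(γ2)rho(γ3) = row 1: [0, I]; row 2: [I, 0].
M = (-2/3)*rho(γ2) + (3)*rho(γ3) + (2/3)*rho(γ23), summed entrywise:
Answer: row 1: [3, 4*I/3]; row 2: [0, -3]


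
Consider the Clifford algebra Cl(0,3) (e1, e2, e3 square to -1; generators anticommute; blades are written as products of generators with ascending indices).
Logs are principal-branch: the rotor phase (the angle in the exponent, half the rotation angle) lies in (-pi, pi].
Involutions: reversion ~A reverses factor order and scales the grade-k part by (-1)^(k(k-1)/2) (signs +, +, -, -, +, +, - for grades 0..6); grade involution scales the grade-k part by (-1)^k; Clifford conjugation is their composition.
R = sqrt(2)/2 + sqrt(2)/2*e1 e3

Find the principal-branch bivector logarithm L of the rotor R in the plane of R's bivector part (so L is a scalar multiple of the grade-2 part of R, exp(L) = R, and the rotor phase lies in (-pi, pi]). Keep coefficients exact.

The scalar part of R is sqrt(2)/2, so the principal-branch rotor phase is pinned; divide the bivector part by its sine to get the unit plane — L is the phase times that plane.
Concretely: cos(phase) = sqrt(2)/2 gives phase = ±pi/4, and since phase/sin(phase) is even the sign is immaterial: L = (phase/sin(phase)) * <R>_2 = (sqrt(2)*pi/4) * <R>_2.
Answer: pi/4*e1 e3


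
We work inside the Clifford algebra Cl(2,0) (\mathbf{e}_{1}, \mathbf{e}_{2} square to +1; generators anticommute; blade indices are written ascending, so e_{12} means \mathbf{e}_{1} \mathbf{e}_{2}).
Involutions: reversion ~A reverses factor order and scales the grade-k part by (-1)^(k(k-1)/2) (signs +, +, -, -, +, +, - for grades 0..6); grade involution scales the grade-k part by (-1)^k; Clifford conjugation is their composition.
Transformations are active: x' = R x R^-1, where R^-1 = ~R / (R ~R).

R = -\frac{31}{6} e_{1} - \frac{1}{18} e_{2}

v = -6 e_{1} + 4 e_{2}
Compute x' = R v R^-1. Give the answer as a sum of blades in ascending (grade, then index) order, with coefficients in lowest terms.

~R = -\frac{31}{6} e_{1} - \frac{1}{18} e_{2}, and R ~R = \frac{4325}{162}, so R^-1 = ~R / (\frac{4325}{162}).
R v = \frac{277}{9} - 21 e_{12}
Answer: -\frac{25572}{4325} e_{1} - \frac{17854}{4325} e_{2}


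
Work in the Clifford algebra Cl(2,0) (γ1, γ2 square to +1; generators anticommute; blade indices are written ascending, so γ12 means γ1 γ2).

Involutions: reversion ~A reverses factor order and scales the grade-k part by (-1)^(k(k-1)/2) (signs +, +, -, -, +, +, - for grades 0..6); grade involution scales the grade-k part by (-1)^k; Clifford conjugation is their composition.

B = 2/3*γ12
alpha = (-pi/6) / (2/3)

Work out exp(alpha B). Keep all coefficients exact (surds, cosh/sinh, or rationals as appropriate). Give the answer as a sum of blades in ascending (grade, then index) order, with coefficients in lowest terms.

B^2 = (2/3)^2*(γ12)^2 = 4/9*(-1) = -4/9 (a basis 2-blade squares to minus the product of its generators' squares).
B^2 = -4/9 — B^2 < 0, so the exponential closes trigonometrically: l = 2/3, alpha*l = -pi/6, so exp(alpha B) = cos(-pi/6) + (sin(-pi/6)/(2/3))*B = sqrt(3)/2 + (-3/4)*B.
Answer: sqrt(3)/2 - 1/2*γ12


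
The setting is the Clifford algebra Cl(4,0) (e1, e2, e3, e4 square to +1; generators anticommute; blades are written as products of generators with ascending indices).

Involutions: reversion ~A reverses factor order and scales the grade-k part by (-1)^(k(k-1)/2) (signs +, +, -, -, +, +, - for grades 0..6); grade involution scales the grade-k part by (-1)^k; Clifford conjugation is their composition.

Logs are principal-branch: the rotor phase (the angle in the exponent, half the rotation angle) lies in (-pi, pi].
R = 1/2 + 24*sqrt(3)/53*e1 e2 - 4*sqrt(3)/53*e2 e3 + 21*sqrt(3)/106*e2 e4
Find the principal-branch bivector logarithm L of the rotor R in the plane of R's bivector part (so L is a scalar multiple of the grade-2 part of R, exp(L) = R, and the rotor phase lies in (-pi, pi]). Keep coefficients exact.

The scalar part of R is 1/2, so the principal-branch rotor phase is pinned; divide the bivector part by its sine to get the unit plane — L is the phase times that plane.
Concretely: cos(phase) = 1/2 gives phase = ±pi/3, and since phase/sin(phase) is even the sign is immaterial: L = (phase/sin(phase)) * <R>_2 = (2*sqrt(3)*pi/9) * <R>_2.
Answer: 16*pi/53*e1 e2 - 8*pi/159*e2 e3 + 7*pi/53*e2 e4


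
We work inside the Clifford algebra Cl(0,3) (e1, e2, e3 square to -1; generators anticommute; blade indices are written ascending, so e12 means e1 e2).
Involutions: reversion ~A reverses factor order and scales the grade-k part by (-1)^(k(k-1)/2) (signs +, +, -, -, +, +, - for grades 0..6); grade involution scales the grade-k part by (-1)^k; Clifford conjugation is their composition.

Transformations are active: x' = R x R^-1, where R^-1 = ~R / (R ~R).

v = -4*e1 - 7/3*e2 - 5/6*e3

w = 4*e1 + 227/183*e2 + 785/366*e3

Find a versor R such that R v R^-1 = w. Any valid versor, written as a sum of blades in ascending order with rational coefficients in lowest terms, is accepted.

Sketch: the shared square -797/36 makes R = v + w = -200/183*e2 + 80/61*e3 the natural versor; its sandwich fixes that direction, negates (v - w)/2, and sends v to w.
Answer: -200/183*e2 + 80/61*e3


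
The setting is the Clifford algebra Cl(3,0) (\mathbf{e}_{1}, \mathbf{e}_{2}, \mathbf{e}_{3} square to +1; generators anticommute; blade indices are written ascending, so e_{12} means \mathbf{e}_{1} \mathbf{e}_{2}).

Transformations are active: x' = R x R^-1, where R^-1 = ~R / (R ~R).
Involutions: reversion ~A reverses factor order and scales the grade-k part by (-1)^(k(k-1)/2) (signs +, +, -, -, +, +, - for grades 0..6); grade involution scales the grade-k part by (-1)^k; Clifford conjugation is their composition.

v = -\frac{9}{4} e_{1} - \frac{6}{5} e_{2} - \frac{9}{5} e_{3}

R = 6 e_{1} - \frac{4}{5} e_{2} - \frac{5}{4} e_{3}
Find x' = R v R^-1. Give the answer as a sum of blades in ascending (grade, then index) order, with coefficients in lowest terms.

~R = 6 e_{1} - \frac{4}{5} e_{2} - \frac{5}{4} e_{3}, and R ~R = \frac{15281}{400}, so R^-1 = ~R / (\frac{15281}{400}).
R v = -\frac{1029}{100} - 9 e_{12} - \frac{1089}{80} e_{13} - \frac{3}{50} e_{23}
Answer: -\frac{8577}{8732} e_{1} + \frac{17802}{10915} e_{2} + \frac{26997}{10915} e_{3}


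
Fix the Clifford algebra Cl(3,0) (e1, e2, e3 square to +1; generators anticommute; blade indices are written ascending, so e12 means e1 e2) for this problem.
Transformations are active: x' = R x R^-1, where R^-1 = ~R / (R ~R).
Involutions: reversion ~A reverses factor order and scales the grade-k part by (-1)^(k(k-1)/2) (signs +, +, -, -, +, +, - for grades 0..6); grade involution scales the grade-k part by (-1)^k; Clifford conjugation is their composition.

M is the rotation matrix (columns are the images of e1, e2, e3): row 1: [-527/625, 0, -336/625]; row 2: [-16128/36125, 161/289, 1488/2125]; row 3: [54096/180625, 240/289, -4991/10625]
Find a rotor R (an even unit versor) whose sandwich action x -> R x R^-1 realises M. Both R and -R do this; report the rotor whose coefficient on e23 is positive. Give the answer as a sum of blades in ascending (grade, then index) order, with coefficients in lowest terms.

Method: write R = a + b12*e12 + b13*e13 + b23*e23 with a^2 + b12^2 + b13^2 + b23^2 = 1 (so R^-1 = ~R). Expanding the columns R e_j ~R gives tr M = 4a^2 - 1 and, from the antisymmetric part, M21 - M12 = -4a*b12, M13 - M31 = 4a*b13, M32 - M23 = -4a*b23.
Here tr M = -5461/7225, so a^2 = (1 + tr M)/4 = 441/7225 and a = ±21/85. Taking a = 21/85: M21 - M12 = -16128/36125, M13 - M31 = -6048/7225, M32 - M23 = 4704/36125, giving b12 = 192/425, b13 = -72/85, b23 = -56/425, i.e. R = 21/85 + 192/425*e12 - 72/85*e13 - 56/425*e23.
Its e23 coefficient is negative, so report the other preimage -R.
Answer: -21/85 - 192/425*e12 + 72/85*e13 + 56/425*e23. Key observation: the double cover Spin(3) -> SO(3) sends R and -R to the same matrix (trace -5461/7225 here), so the stated sign of the e23 coefficient is what selects one sheet.


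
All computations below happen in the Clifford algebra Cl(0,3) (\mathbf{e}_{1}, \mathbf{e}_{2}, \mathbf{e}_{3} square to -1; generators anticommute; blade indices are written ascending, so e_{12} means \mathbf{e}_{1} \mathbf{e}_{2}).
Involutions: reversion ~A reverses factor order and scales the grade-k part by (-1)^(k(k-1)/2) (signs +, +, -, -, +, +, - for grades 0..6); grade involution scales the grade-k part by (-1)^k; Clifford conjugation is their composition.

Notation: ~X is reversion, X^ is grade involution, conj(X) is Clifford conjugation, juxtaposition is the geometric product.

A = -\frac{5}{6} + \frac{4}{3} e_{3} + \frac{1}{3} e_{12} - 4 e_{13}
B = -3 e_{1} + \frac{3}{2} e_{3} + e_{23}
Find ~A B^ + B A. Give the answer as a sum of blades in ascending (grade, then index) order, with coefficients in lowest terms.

first term: 2 + \frac{7}{2} e_{1} + \frac{1}{3} e_{2} + \frac{53}{4} e_{3} + 4 e_{12} - \frac{11}{3} e_{13} - \frac{5}{6} e_{23} + \frac{1}{2} e_{123}
second term: -2 - \frac{7}{2} e_{1} - \frac{1}{3} e_{2} - \frac{53}{4} e_{3} + 4 e_{12} - \frac{11}{3} e_{13} - \frac{5}{6} e_{23} + \frac{1}{2} e_{123}
Answer: 8 e_{12} - \frac{22}{3} e_{13} - \frac{5}{3} e_{23} + e_{123}


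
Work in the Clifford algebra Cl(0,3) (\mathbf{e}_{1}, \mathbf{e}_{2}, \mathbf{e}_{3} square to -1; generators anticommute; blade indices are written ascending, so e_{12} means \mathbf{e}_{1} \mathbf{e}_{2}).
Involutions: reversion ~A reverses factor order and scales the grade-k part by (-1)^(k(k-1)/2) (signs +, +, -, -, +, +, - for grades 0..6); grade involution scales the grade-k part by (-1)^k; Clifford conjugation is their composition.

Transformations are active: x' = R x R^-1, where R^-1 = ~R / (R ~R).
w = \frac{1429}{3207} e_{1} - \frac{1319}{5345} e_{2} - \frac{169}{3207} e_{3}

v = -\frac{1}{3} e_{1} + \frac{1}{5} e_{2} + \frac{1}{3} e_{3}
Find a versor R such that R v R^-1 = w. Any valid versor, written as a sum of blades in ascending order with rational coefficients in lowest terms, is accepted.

Sketch: the shared square -\frac{59}{225} makes R = v + w = \frac{120}{1069} e_{1} - \frac{50}{1069} e_{2} + \frac{300}{1069} e_{3} the natural versor; its sandwich fixes that direction, negates (v - w)/2, and sends v to w.
Answer: \frac{120}{1069} e_{1} - \frac{50}{1069} e_{2} + \frac{300}{1069} e_{3}


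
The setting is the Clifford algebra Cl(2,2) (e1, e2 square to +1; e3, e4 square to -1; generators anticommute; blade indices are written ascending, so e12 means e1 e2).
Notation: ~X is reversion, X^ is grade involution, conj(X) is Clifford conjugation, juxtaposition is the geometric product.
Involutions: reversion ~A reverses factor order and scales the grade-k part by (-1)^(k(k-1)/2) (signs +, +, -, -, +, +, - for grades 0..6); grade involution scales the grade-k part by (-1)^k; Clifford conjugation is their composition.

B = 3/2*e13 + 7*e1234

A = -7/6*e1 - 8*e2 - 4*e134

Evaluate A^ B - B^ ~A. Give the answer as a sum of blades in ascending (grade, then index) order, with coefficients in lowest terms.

first term: -28*e2 + 7/4*e3 + 6*e4 - 12*e123 - 56*e134 + 49/6*e234
second term: 28*e2 + 7/4*e3 + 6*e4 + 12*e123 - 56*e134 + 49/6*e234
Answer: -56*e2 - 24*e123


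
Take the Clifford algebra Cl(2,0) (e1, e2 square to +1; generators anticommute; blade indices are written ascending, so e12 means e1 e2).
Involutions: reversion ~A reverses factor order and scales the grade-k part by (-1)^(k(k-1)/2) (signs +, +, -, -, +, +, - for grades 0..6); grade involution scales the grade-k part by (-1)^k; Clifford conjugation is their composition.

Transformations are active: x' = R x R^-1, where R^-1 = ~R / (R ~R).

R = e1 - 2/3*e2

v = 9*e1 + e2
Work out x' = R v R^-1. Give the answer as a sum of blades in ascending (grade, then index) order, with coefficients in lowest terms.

~R = e1 - 2/3*e2, and R ~R = 13/9, so R^-1 = ~R / (13/9).
R v = 25/3 + 7*e12
Answer: 33/13*e1 - 113/13*e2


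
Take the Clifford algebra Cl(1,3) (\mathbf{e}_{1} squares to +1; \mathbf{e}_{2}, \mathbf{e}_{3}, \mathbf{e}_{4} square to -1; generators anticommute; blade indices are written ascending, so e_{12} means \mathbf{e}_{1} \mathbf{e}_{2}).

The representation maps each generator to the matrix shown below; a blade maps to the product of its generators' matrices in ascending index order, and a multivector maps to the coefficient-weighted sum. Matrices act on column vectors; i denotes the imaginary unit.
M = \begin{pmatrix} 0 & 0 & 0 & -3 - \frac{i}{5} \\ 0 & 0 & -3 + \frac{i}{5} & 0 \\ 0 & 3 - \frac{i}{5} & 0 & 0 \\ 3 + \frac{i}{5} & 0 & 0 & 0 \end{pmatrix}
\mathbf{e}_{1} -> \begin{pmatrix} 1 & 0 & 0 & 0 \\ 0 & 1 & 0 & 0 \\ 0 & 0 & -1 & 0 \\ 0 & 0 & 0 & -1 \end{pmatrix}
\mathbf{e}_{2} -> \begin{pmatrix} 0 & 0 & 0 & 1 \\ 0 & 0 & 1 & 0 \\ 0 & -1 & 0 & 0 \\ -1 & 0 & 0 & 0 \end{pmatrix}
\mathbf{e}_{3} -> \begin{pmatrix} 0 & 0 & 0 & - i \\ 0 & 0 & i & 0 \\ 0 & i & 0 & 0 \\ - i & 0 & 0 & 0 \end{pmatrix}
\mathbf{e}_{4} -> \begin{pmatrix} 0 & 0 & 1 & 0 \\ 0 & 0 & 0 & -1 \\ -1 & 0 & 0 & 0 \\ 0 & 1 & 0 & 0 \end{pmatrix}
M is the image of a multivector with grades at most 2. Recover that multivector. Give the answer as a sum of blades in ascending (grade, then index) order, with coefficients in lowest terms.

Method: the blade images are trace-orthogonal — tr(rho(e_A) rho(e_B)^-1) = 4 if A = B and 0 otherwise — and rho(e_A)^-1 = (e_A)^2 * rho(e_A) with (e_A)^2 = +1 or -1, so the coefficient of e_A in the preimage is (e_A)^2 * tr(M rho(e_A))/4.
Nonzero projections over blades of grade <= 2: e_{2}: (e_{2})^2 = -1, tr(M rho(e_{2})) = 12, coefficient -3; e_{13}: (e_{13})^2 = +1, tr(M rho(e_{13})) = \frac{4}{5}, coefficient \frac{1}{5}. Every other blade of grade <= 2 projects to 0.
Answer: -3 e_{2} + \frac{1}{5} e_{13}


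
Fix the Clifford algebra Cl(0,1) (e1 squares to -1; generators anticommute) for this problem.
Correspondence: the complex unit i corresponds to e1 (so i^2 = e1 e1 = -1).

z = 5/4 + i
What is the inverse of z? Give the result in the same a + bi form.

In blades: z = 5/4 + e1.
With qbar = 5/4 - e1 (scalar fixed, mapped units negated), z qbar = 41/16 (the sum of squared coefficients), so z^-1 = qbar / (41/16) = 20/41 - 16/41*e1; translating back:
Answer: 20/41 - 16/41*i


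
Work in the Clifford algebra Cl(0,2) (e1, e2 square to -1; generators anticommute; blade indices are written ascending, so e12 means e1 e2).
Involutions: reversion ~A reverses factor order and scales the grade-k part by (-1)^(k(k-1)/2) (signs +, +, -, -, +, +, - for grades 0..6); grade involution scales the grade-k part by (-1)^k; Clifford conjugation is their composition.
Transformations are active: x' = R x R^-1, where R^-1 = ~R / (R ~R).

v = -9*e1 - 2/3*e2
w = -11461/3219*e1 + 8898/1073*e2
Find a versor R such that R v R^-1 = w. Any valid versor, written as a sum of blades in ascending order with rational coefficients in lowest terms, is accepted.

Reasoning: v^2 = w^2 = -733/9 since conjugation preserves the quadratic form; R = v + w = -40432/3219*e1 + 24548/3219*e2 is then valid when invertible, keeping its own part and reversing (v - w)/2.
Answer: -40432/3219*e1 + 24548/3219*e2


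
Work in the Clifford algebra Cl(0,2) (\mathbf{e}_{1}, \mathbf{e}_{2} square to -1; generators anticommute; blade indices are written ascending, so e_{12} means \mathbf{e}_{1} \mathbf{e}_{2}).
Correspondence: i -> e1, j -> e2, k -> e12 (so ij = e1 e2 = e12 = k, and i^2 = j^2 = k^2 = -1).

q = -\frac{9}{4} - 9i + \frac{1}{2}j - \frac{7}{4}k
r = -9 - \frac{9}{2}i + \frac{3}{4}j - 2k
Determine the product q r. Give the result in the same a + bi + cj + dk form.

In blades: q = -\frac{9}{4} - 9 e_{1} + \frac{1}{2} e_{2} - \frac{7}{4} e_{12}, r = -9 - \frac{9}{2} e_{1} + \frac{3}{4} e_{2} - 2 e_{12}.
Distribute q over r term by term (generator squares from the signature, products reordered to ascending indices): (-\frac{9}{4})*r = \frac{81}{4} + \frac{81}{8} e_{1} - \frac{27}{16} e_{2} + \frac{9}{2} e_{12}; (-9 e_{1})*r = -\frac{81}{2} + 81 e_{1} - 18 e_{2} - \frac{27}{4} e_{12}; (\frac{1}{2} e_{2})*r = -\frac{3}{8} - e_{1} - \frac{9}{2} e_{2} + \frac{9}{4} e_{12}; (-\frac{7}{4} e_{12})*r = -\frac{7}{2} + \frac{21}{16} e_{1} + \frac{63}{8} e_{2} + \frac{63}{4} e_{12}.
Sum: -\frac{193}{8} + \frac{1463}{16} e_{1} - \frac{261}{16} e_{2} + \frac{63}{4} e_{12}; translating back through the correspondence:
Answer: -\frac{193}{8} + \frac{1463}{16}i - \frac{261}{16}j + \frac{63}{4}k


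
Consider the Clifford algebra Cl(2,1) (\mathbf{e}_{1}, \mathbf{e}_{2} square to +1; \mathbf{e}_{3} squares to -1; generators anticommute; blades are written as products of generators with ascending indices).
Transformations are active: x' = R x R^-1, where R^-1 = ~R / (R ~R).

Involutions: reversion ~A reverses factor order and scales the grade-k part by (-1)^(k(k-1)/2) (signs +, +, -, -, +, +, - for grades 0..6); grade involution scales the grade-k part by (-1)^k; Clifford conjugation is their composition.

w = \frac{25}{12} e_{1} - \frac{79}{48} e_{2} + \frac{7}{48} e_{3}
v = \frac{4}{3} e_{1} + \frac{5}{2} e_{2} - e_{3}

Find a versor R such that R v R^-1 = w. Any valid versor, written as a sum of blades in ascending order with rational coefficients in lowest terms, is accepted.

Here q(v) = q(w) = \frac{253}{36}; the classical choice R = v + w = \frac{41}{12} e_{1} + \frac{41}{48} e_{2} - \frac{41}{48} e_{3} then realises v -> w under the sandwich.
Answer: \frac{41}{12} e_{1} + \frac{41}{48} e_{2} - \frac{41}{48} e_{3}


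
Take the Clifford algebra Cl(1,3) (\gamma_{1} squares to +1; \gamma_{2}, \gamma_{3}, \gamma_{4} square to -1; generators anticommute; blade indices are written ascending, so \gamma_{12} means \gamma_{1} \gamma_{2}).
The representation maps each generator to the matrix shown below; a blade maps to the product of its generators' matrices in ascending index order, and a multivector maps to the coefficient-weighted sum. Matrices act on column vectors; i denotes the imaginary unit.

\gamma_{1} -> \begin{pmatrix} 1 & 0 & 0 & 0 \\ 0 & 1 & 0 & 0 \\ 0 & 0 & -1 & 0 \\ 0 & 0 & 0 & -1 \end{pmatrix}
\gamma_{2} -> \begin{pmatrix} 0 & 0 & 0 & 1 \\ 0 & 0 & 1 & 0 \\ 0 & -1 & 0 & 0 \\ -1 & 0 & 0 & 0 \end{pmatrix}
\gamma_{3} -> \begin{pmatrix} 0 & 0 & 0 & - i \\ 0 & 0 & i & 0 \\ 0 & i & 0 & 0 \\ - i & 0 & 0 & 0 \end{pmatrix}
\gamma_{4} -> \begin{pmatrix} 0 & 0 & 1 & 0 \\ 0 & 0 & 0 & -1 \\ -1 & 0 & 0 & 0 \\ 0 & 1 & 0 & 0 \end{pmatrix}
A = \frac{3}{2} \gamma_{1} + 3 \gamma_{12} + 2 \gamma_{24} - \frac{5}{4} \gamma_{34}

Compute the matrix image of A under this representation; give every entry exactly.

Bivector images (products of the table entries): rho(\gamma_{12}) = rho(\gamma_{1})rho(\gamma_{2}) = \begin{pmatrix} 0 & 0 & 0 & 1 \\ 0 & 0 & 1 & 0 \\ 0 & 1 & 0 & 0 \\ 1 & 0 & 0 & 0 \end{pmatrix}; rho(\gamma_{24}) = rho(\gamma_{2})rho(\gamma_{4}) = \begin{pmatrix} 0 & 1 & 0 & 0 \\ -1 & 0 & 0 & 0 \\ 0 & 0 & 0 & 1 \\ 0 & 0 & -1 & 0 \end{pmatrix}; rho(\gamma_{34}) = rho(\gamma_{3})rho(\gamma_{4}) = \begin{pmatrix} 0 & - i & 0 & 0 \\ - i & 0 & 0 & 0 \\ 0 & 0 & 0 & - i \\ 0 & 0 & - i & 0 \end{pmatrix}.
M = (\frac{3}{2})*rho(\gamma_{1}) + (3)*rho(\gamma_{12}) + (2)*rho(\gamma_{24}) + (-\frac{5}{4})*rho(\gamma_{34}), summed entrywise:
Answer: \begin{pmatrix} \frac{3}{2} & 2 + \frac{5 i}{4} & 0 & 3 \\ -2 + \frac{5 i}{4} & \frac{3}{2} & 3 & 0 \\ 0 & 3 & - \frac{3}{2} & 2 + \frac{5 i}{4} \\ 3 & 0 & -2 + \frac{5 i}{4} & - \frac{3}{2} \end{pmatrix}


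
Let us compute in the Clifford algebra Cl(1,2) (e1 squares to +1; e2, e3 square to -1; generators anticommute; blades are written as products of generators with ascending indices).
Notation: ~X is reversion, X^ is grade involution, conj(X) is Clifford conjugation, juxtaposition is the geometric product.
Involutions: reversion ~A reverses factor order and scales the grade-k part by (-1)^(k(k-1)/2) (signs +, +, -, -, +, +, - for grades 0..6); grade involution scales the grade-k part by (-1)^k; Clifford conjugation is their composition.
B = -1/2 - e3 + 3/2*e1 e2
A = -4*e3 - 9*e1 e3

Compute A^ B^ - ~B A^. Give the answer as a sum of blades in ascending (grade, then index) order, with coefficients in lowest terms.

first term: -4 + 9*e1 - 2*e3 + 9/2*e1 e3 - 27/2*e2 e3 + 6*e1 e2 e3
second term: 4 + 9*e1 - 2*e3 + 9/2*e1 e3 - 27/2*e2 e3 - 6*e1 e2 e3
Answer: -8 + 12*e1 e2 e3


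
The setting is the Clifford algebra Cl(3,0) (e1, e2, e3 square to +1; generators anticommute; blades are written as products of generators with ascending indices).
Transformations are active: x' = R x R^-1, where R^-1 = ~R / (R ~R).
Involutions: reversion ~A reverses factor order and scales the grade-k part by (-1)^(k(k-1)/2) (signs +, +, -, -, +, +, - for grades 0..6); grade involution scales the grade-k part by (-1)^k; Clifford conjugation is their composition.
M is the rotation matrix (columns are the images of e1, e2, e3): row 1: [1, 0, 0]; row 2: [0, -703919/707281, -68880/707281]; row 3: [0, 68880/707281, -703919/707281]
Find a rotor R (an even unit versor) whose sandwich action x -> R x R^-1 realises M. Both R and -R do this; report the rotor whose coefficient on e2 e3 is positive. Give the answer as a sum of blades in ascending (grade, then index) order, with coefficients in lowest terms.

Method: write R = a + b12*e1 e2 + b13*e1 e3 + b23*e2 e3 with a^2 + b12^2 + b13^2 + b23^2 = 1 (so R^-1 = ~R). Expanding the columns R e_j ~R gives tr M = 4a^2 - 1 and, from the antisymmetric part, M21 - M12 = -4a*b12, M13 - M31 = 4a*b13, M32 - M23 = -4a*b23.
Here tr M = -700557/707281, so a^2 = (1 + tr M)/4 = 1681/707281 and a = ±41/841. Taking a = 41/841: M21 - M12 = 0, M13 - M31 = 0, M32 - M23 = 137760/707281, giving b12 = 0, b13 = 0, b23 = -840/841, i.e. R = 41/841 - 840/841*e2 e3.
Its e2 e3 coefficient is negative, so report the other preimage -R.
Answer: -41/841 + 840/841*e2 e3. Uniqueness: Spin(3) -> SO(3) maps R and -R to the same rotation of trace -700557/707281; fixing the sign of the e2 e3 coefficient removes the ambiguity.


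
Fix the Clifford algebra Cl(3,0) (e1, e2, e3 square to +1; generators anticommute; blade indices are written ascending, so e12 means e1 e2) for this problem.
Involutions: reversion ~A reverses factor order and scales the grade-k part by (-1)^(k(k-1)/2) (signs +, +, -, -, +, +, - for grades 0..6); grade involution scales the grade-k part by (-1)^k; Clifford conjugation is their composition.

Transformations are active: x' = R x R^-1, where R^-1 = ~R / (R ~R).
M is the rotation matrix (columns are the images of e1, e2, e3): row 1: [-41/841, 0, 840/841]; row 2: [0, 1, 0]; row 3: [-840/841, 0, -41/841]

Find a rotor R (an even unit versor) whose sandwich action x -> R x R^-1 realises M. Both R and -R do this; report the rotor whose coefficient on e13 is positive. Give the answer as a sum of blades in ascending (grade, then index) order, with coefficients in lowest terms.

Method: write R = a + b12*e12 + b13*e13 + b23*e23 with a^2 + b12^2 + b13^2 + b23^2 = 1 (so R^-1 = ~R). Expanding the columns R e_j ~R gives tr M = 4a^2 - 1 and, from the antisymmetric part, M21 - M12 = -4a*b12, M13 - M31 = 4a*b13, M32 - M23 = -4a*b23.
Here tr M = 759/841, so a^2 = (1 + tr M)/4 = 400/841 and a = ±20/29. Taking a = 20/29: M21 - M12 = 0, M13 - M31 = 1680/841, M32 - M23 = 0, giving b12 = 0, b13 = 21/29, b23 = 0, i.e. R = 20/29 + 21/29*e13.
Its e13 coefficient is already positive.
Answer: 20/29 + 21/29*e13. Note: both R and -R realise this M (trace 759/841); the covering map identifies them, and the e13-coefficient sign is the tie-breaker.


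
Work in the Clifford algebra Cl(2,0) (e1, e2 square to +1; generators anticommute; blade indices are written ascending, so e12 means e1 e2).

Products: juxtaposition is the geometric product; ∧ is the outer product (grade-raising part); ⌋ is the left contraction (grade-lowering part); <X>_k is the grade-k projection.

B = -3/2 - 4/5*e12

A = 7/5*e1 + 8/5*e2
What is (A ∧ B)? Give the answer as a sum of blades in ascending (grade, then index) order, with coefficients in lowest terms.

step 1: -21/10*e1 - 12/5*e2
Answer: -21/10*e1 - 12/5*e2


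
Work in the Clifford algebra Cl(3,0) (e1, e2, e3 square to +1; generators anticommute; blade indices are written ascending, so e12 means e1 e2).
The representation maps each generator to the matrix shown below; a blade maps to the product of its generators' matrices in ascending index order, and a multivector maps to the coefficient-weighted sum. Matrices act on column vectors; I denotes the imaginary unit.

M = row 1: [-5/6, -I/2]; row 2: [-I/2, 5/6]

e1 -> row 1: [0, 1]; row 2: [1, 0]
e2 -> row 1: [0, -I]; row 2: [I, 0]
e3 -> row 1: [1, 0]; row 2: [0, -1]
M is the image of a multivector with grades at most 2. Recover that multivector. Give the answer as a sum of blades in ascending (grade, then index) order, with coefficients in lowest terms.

Method: 1, rho(e1), rho(e2), rho(e3) form a trace-orthogonal basis of the 2x2 complex matrices (tr(X Y) = 2 if X = Y, else 0), so M = m0*1 + m1*rho(e1) + m2*rho(e2) + m3*rho(e3) with m0 = tr(M)/2 = 0, m1 = tr(M rho(e1))/2 = -I/2, m2 = tr(M rho(e2))/2 = 0, m3 = tr(M rho(e3))/2 = -5/6.
Multiplying table entries, the bivector images are rho(e12) = I*rho(e3), rho(e13) = -I*rho(e2), rho(e23) = I*rho(e1); with real blade coefficients the real parts of m0..m3 are the coefficients of 1, e1, e2, e3 and the imaginary parts give the bivectors (e23: Im m1, e13: -Im m2, e12: Im m3).
Answer: -5/6*e3 - 1/2*e23


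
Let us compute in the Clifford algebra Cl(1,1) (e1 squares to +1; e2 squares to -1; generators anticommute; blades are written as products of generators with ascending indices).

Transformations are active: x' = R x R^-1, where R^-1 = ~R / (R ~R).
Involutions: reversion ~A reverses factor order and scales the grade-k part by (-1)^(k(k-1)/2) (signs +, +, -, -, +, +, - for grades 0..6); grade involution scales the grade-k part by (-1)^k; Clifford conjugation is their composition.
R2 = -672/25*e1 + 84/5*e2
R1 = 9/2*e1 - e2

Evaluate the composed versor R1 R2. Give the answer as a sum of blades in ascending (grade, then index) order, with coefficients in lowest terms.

Distribute over the terms of R1 (each basis-blade product reordered to ascending indices, repeated generators contracted through their squares):
(9/2*e1) R2 = -3024/25 + 378/5*e1 e2
(-e2) R2 = 84/5 - 672/25*e1 e2
Summing the partial products and collecting blades:
Answer: -2604/25 + 1218/25*e1 e2


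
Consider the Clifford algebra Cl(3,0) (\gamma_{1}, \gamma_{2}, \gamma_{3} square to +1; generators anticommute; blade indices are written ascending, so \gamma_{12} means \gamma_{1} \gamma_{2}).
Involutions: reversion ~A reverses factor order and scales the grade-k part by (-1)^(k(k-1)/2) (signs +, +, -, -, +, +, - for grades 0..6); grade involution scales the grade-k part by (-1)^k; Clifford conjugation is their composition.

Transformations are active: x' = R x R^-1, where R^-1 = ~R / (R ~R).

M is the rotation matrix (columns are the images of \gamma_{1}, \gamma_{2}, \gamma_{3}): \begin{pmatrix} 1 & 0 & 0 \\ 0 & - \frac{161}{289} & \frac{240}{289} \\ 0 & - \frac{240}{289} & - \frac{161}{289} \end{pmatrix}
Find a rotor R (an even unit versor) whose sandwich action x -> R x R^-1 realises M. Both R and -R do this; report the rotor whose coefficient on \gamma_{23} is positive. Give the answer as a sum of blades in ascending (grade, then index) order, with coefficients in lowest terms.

Method: write R = a + b12*\gamma_{12} + b13*\gamma_{13} + b23*\gamma_{23} with a^2 + b12^2 + b13^2 + b23^2 = 1 (so R^-1 = ~R). Expanding the columns R e_j ~R gives tr M = 4a^2 - 1 and, from the antisymmetric part, M21 - M12 = -4a*b12, M13 - M31 = 4a*b13, M32 - M23 = -4a*b23.
Here tr M = -\frac{33}{289}, so a^2 = (1 + tr M)/4 = \frac{64}{289} and a = ±\frac{8}{17}. Taking a = \frac{8}{17}: M21 - M12 = 0, M13 - M31 = 0, M32 - M23 = -\frac{480}{289}, giving b12 = 0, b13 = 0, b23 = \frac{15}{17}, i.e. R = \frac{8}{17} + \frac{15}{17} \gamma_{23}.
Its \gamma_{23} coefficient is already positive.
Answer: \frac{8}{17} + \frac{15}{17} \gamma_{23}. Why the constraint matters: R and -R act identically through the sandwich — M has trace -\frac{33}{289} either way — so only the sign condition on \gamma_{23} picks one of the two preimages.


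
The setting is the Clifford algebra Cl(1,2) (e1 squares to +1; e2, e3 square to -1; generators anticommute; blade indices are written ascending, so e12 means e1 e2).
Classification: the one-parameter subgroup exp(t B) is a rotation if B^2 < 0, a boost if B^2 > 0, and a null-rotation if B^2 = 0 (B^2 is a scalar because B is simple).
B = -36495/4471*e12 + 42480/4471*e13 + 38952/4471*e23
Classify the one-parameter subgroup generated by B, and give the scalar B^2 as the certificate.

B^2 term by term: the squares give (-36495/4471)^2*(e12)^2 + (42480/4471)^2*(e13)^2 + (38952/4471)^2*(e23)^2 = 1331885025/19989841*(+1) + 1804550400/19989841*(+1) + 1517258304/19989841*(-1) = 81 (each basis 2-blade squares to minus the product of its generators' squares); cross terms between blades sharing an index anticommute and cancel. So B^2 = 81.
Answer: boost, certificate B^2 = 81. The class reads off the invariant scalar 81 directly.


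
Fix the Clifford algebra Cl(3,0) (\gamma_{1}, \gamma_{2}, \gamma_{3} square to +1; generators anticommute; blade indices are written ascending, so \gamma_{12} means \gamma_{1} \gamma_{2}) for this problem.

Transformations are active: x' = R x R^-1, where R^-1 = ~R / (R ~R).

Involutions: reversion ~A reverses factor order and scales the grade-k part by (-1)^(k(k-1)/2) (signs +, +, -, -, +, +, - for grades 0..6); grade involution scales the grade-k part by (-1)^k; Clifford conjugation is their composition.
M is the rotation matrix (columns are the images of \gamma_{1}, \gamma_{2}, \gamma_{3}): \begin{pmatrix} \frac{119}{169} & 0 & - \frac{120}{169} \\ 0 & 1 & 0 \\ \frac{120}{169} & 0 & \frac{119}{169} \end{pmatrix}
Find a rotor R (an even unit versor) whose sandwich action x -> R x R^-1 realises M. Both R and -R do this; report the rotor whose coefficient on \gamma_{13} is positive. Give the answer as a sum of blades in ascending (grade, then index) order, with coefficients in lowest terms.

Method: write R = a + b12*\gamma_{12} + b13*\gamma_{13} + b23*\gamma_{23} with a^2 + b12^2 + b13^2 + b23^2 = 1 (so R^-1 = ~R). Expanding the columns R e_j ~R gives tr M = 4a^2 - 1 and, from the antisymmetric part, M21 - M12 = -4a*b12, M13 - M31 = 4a*b13, M32 - M23 = -4a*b23.
Here tr M = \frac{407}{169}, so a^2 = (1 + tr M)/4 = \frac{144}{169} and a = ±\frac{12}{13}. Taking a = \frac{12}{13}: M21 - M12 = 0, M13 - M31 = -\frac{240}{169}, M32 - M23 = 0, giving b12 = 0, b13 = -\frac{5}{13}, b23 = 0, i.e. R = \frac{12}{13} - \frac{5}{13} \gamma_{13}.
Its \gamma_{13} coefficient is negative, so report the other preimage -R.
Answer: -\frac{12}{13} + \frac{5}{13} \gamma_{13}. Why the constraint matters: R and -R act identically through the sandwich — M has trace \frac{407}{169} either way — so only the sign condition on \gamma_{13} picks one of the two preimages.


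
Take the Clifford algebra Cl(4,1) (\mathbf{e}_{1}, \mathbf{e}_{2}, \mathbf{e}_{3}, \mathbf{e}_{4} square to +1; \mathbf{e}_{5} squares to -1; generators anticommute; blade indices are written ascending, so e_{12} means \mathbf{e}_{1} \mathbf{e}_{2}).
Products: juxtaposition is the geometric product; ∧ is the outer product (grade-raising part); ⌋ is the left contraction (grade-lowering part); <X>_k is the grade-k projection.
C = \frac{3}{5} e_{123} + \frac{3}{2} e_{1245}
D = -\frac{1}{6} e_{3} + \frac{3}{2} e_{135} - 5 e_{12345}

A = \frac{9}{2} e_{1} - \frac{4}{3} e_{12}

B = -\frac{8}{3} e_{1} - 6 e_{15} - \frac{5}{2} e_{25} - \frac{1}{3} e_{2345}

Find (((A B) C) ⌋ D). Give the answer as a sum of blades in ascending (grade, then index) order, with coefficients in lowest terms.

step 1: -12 - \frac{32}{9} e_{2} - 27 e_{5} + \frac{10}{3} e_{15} - 8 e_{25} - \frac{45}{4} e_{125} + \frac{4}{9} e_{1345} - \frac{3}{2} e_{12345}
step 2: \frac{9}{4} e_{3} + \frac{135}{8} e_{4} + \frac{32}{15} e_{13} + 12 e_{14} + \frac{2}{3} e_{23} + 5 e_{24} - \frac{27}{4} e_{35} + \frac{9}{10} e_{45} - \frac{36}{5} e_{123} - \frac{81}{2} e_{124} - \frac{24}{5} e_{135} + \frac{16}{3} e_{145} - 2 e_{235} + \frac{4}{15} e_{245} + \frac{81}{5} e_{1235} - 18 e_{1245}
step 3: -\frac{303}{40} - \frac{81}{8} e_{1} - 90 e_{3} - 81 e_{4} - \frac{16}{5} e_{5} + \frac{4}{3} e_{13} + 10 e_{14} - \frac{27}{8} e_{15} - \frac{80}{3} e_{23} - 24 e_{24} + \frac{405}{2} e_{35} - 36 e_{45} - \frac{9}{2} e_{123} - \frac{135}{4} e_{124} - 25 e_{135} + \frac{10}{3} e_{145} + 60 e_{235} - \frac{32}{3} e_{245} + \frac{675}{8} e_{1235} - \frac{45}{4} e_{1245}
Answer: -\frac{303}{40} - \frac{81}{8} e_{1} - 90 e_{3} - 81 e_{4} - \frac{16}{5} e_{5} + \frac{4}{3} e_{13} + 10 e_{14} - \frac{27}{8} e_{15} - \frac{80}{3} e_{23} - 24 e_{24} + \frac{405}{2} e_{35} - 36 e_{45} - \frac{9}{2} e_{123} - \frac{135}{4} e_{124} - 25 e_{135} + \frac{10}{3} e_{145} + 60 e_{235} - \frac{32}{3} e_{245} + \frac{675}{8} e_{1235} - \frac{45}{4} e_{1245}


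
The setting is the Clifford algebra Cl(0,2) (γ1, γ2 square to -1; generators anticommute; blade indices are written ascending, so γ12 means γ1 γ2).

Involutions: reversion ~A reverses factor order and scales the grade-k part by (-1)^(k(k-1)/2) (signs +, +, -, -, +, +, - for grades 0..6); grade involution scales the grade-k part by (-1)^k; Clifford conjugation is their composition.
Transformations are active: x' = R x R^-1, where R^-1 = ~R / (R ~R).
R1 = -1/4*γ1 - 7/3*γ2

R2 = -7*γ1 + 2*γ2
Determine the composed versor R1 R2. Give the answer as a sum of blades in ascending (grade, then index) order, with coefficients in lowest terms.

Distribute over the terms of R1 (each basis-blade product reordered to ascending indices, repeated generators contracted through their squares):
(-1/4*γ1) R2 = -7/4 - 1/2*γ12
(-7/3*γ2) R2 = 14/3 - 49/3*γ12
Summing the partial products and collecting blades:
Answer: 35/12 - 101/6*γ12


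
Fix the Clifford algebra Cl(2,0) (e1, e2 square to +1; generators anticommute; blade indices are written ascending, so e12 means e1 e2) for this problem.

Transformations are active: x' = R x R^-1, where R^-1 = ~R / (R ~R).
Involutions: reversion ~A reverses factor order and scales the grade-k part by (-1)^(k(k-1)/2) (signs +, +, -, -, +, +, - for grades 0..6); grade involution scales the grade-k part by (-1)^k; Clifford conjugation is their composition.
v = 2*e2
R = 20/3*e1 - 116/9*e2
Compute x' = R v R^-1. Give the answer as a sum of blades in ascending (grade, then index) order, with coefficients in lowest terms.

~R = 20/3*e1 - 116/9*e2, and R ~R = 17056/81, so R^-1 = ~R / (17056/81).
R v = -232/9 + 40/3*e12
Answer: -870/533*e1 + 616/533*e2


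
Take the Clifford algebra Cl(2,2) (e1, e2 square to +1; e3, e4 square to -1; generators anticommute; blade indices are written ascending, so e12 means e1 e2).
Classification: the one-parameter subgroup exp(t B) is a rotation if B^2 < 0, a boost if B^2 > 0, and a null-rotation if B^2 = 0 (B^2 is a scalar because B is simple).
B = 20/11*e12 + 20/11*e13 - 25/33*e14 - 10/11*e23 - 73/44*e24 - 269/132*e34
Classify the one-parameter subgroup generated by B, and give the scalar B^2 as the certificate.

B^2 term by term: the squares give (20/11)^2*(e12)^2 + (20/11)^2*(e13)^2 + (-25/33)^2*(e14)^2 + (-10/11)^2*(e23)^2 + (-73/44)^2*(e24)^2 + (-269/132)^2*(e34)^2 = 400/121*(-1) + 400/121*(+1) + 625/1089*(+1) + 100/121*(+1) + 5329/1936*(+1) + 72361/17424*(-1) = 0 (each basis 2-blade squares to minus the product of its generators' squares); cross terms between blades sharing an index anticommute and cancel; the commuting (index-disjoint) pairs give grade-4 terms 2*c*c'*(blade product), which cancel blade by blade — e1234: -2690/363 + 730/121 + 500/363 = 0 — confirming B is simple. So B^2 = 0.
Answer: null-rotation, certificate B^2 = 0. One invariant decides it: the square 0 survives every conjugation, and its sign is exactly the classification.


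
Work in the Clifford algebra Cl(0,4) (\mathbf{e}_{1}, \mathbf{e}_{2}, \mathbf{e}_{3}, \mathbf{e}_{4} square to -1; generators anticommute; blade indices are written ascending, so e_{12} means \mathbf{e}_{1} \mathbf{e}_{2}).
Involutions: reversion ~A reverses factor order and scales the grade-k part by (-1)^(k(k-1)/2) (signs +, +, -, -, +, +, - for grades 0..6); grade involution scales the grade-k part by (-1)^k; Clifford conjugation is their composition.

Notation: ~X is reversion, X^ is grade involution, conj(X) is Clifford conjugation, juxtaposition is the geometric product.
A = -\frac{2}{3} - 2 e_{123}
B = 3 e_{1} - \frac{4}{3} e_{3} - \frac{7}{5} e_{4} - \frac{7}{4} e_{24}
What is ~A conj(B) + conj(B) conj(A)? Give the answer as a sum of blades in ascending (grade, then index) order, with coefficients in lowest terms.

first term: 2 e_{1} - \frac{8}{9} e_{3} - \frac{14}{15} e_{4} - \frac{8}{3} e_{12} + 6 e_{23} - \frac{7}{6} e_{24} + \frac{7}{2} e_{134} + \frac{14}{5} e_{1234}
second term: 2 e_{1} - \frac{8}{9} e_{3} - \frac{14}{15} e_{4} + \frac{8}{3} e_{12} - 6 e_{23} - \frac{7}{6} e_{24} + \frac{7}{2} e_{134} + \frac{14}{5} e_{1234}
Answer: 4 e_{1} - \frac{16}{9} e_{3} - \frac{28}{15} e_{4} - \frac{7}{3} e_{24} + 7 e_{134} + \frac{28}{5} e_{1234}
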